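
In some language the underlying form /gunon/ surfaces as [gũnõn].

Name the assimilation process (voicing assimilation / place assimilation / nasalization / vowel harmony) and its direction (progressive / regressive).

nasalization, regressive

/u/→[ũ] /o/→[õ].
Each target copies a feature from the following segment, so the direction is regressive.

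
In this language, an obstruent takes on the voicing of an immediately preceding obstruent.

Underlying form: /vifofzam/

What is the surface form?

[vifofsam]

/z/ after /f/ (voiceless) → [s]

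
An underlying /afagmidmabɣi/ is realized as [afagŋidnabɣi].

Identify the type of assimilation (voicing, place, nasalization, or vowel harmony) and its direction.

place assimilation, progressive

/m/→[ŋ] /m/→[n].
Each target copies a feature from the preceding segment, so the direction is progressive.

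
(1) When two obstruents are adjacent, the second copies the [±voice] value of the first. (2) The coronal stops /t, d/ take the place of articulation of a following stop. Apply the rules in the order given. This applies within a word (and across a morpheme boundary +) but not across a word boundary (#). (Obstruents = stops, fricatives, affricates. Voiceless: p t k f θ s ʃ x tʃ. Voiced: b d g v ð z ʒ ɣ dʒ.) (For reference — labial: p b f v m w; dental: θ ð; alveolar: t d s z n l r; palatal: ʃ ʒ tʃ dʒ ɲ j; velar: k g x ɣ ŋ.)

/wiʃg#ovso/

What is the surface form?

Rule 1: /g/ after /ʃ/ (voiceless) → [k]
Rule 1: /s/ after /v/ (voiced) → [z]
After rule 1: wiʃk#ovzo
Rule 2: no segment meets the rule's conditions; no change.

[wiʃk#ovzo]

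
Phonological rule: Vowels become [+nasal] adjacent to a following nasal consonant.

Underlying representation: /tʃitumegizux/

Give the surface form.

/u/ before nasal /m/ → [ũ]

[tʃitũmegizux]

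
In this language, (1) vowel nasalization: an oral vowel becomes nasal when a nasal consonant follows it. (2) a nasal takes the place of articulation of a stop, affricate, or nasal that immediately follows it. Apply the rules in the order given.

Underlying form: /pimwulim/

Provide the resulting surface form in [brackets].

Rule 1: /i/ before nasal /m/ → [ĩ]
Rule 1: /i/ before nasal /m/ → [ĩ]
After rule 1: pĩmwulĩm
Rule 2: no segment meets the rule's conditions; no change.

[pĩmwulĩm]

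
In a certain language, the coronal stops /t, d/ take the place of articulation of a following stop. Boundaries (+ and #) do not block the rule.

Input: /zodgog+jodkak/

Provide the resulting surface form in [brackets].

/d/ before /g/ (velar) → [g]
/d/ before /k/ (velar) → [g]

[zoggog+jogkak]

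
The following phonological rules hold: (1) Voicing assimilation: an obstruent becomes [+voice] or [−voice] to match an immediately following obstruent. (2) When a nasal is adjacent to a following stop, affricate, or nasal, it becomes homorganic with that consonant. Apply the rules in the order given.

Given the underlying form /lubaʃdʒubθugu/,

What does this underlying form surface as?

[lubaʒdʒupθugu]

Rule 1: /ʃ/ before /dʒ/ (voiced) → [ʒ]
Rule 1: /b/ before /θ/ (voiceless) → [p]
After rule 1: lubaʒdʒupθugu
Rule 2: no segment meets the rule's conditions; no change.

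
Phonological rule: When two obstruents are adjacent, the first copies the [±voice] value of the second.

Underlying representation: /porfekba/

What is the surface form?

/k/ before /b/ (voiced) → [g]

[porfegba]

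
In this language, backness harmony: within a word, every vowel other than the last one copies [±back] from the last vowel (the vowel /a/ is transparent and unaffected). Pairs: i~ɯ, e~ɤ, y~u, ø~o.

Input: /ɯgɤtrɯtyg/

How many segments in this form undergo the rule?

/ɯ/ harmonizes with /y/ ([-back]) → [i]
/ɤ/ harmonizes with /y/ ([-back]) → [e]
/ɯ/ harmonizes with /y/ ([-back]) → [i]
3 segments change.

3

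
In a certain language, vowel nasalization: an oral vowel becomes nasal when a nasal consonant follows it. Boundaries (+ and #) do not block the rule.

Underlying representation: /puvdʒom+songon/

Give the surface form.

/o/ before nasal /m/ → [õ]
/o/ before nasal /n/ → [õ]
/o/ before nasal /n/ → [õ]

[puvdʒõm+sõngõn]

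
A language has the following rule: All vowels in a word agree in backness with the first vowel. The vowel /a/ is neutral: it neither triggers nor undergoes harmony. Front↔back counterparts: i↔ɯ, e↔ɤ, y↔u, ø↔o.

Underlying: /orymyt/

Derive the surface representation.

/y/ harmonizes with /o/ ([+back]) → [u]
/y/ harmonizes with /o/ ([+back]) → [u]

[orumut]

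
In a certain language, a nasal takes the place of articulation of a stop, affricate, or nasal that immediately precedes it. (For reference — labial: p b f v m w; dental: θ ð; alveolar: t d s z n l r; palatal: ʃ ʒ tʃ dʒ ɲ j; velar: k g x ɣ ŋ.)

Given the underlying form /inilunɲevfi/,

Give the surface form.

/ɲ/ after /n/ (alveolar) → [n]

[inilunnevfi]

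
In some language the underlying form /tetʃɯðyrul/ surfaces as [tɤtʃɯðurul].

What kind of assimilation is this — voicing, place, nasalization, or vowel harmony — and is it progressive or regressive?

/e/→[ɤ] /y/→[u].
Vowels agree with the last vowel, so the harmony is regressive.

vowel harmony, regressive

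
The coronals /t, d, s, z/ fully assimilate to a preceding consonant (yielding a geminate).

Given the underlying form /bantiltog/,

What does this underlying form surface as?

[bannillog]

/t/ after /n/ → [n] (total assimilation)
/t/ after /l/ → [l] (total assimilation)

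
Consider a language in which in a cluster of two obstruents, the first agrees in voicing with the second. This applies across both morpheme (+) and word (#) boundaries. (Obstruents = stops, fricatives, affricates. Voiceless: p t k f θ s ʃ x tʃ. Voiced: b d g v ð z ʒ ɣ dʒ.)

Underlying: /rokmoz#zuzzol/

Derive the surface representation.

no segment meets the rule's conditions; no change.

[rokmoz#zuzzol]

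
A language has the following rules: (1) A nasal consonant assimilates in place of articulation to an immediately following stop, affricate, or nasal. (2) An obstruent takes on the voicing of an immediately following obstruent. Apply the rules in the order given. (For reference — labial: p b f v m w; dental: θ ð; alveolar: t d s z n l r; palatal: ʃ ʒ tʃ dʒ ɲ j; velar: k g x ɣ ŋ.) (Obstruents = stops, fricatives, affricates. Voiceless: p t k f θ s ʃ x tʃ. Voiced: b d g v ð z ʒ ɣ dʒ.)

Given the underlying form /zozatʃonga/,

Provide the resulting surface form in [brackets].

[zozatʃoŋga]

Rule 1: /n/ before /g/ (velar) → [ŋ]
After rule 1: zozatʃoŋga
Rule 2: no segment meets the rule's conditions; no change.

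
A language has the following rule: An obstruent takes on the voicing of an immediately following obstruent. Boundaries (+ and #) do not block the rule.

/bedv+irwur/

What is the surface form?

no segment meets the rule's conditions; no change.

[bedv+irwur]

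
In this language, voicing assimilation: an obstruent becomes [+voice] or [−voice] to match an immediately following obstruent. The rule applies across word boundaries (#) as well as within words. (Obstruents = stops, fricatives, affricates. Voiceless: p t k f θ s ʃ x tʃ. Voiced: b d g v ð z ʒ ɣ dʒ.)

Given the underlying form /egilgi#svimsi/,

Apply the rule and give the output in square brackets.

[egilgi#zvimsi]

/s/ before /v/ (voiced) → [z]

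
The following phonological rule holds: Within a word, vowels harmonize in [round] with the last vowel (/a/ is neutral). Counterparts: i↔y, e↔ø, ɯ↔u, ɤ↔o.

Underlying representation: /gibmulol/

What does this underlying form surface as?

/i/ harmonizes with /o/ ([+round]) → [y]

[gybmulol]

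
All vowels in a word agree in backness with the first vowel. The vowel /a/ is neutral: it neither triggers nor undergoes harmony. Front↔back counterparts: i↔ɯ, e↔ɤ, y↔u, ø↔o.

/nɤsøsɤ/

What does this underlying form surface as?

[nɤsosɤ]

/ø/ harmonizes with /ɤ/ ([+back]) → [o]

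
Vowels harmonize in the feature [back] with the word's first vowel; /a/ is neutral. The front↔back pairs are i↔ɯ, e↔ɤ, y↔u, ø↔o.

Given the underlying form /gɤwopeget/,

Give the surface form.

/e/ harmonizes with /ɤ/ ([+back]) → [ɤ]
/e/ harmonizes with /ɤ/ ([+back]) → [ɤ]

[gɤwopɤgɤt]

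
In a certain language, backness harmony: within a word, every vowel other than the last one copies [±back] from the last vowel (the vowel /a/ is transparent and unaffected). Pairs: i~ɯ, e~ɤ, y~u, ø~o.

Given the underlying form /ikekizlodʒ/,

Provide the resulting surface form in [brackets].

[ɯkɤkɯzlodʒ]

/i/ harmonizes with /o/ ([+back]) → [ɯ]
/e/ harmonizes with /o/ ([+back]) → [ɤ]
/i/ harmonizes with /o/ ([+back]) → [ɯ]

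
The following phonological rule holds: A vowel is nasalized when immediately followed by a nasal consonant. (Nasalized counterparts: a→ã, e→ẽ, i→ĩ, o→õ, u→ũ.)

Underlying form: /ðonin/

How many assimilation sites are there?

2

/o/ before nasal /n/ → [õ]
/i/ before nasal /n/ → [ĩ]
2 segments change.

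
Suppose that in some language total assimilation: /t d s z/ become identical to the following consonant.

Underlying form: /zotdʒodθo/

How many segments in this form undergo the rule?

2

/t/ before /dʒ/ → [dʒ] (total assimilation)
/d/ before /θ/ → [θ] (total assimilation)
2 segments change.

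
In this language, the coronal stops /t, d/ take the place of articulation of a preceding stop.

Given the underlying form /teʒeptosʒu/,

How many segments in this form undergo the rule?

/t/ after /p/ (labial) → [p]
1 segment changes.

1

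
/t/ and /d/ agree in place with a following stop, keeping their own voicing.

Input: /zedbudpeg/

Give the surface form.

/d/ before /b/ (labial) → [b]
/d/ before /p/ (labial) → [b]

[zebbubpeg]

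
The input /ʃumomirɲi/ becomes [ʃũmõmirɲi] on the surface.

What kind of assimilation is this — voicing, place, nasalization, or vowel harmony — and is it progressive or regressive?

nasalization, regressive

/u/→[ũ] /o/→[õ].
Each target copies a feature from the following segment, so the direction is regressive.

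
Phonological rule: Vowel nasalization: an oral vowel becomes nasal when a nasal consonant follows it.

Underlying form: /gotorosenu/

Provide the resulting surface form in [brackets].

/e/ before nasal /n/ → [ẽ]

[gotorosẽnu]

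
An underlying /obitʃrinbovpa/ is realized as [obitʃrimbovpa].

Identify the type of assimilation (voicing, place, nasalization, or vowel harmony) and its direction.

place assimilation, regressive

/n/→[m].
Each target copies a feature from the following segment, so the direction is regressive.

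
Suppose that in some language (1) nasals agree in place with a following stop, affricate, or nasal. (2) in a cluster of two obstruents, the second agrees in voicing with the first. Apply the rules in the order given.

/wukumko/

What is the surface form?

[wukuŋko]

Rule 1: /m/ before /k/ (velar) → [ŋ]
After rule 1: wukuŋko
Rule 2: no segment meets the rule's conditions; no change.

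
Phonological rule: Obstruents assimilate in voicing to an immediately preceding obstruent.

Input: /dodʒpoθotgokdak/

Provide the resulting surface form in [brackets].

/p/ after /dʒ/ (voiced) → [b]
/g/ after /t/ (voiceless) → [k]
/d/ after /k/ (voiceless) → [t]

[dodʒboθotkoktak]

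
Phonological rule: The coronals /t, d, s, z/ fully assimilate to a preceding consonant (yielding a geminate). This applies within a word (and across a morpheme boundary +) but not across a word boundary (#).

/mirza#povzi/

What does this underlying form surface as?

/z/ after /r/ → [r] (total assimilation)
/z/ after /v/ → [v] (total assimilation)

[mirra#povvi]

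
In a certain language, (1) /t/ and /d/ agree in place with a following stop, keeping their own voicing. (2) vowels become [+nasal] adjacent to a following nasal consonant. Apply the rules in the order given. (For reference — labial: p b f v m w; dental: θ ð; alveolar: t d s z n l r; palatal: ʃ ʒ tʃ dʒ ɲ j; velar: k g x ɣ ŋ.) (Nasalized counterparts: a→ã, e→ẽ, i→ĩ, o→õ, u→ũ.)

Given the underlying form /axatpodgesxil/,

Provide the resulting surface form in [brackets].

[axappoggesxil]

Rule 1: /t/ before /p/ (labial) → [p]
Rule 1: /d/ before /g/ (velar) → [g]
After rule 1: axappoggesxil
Rule 2: no segment meets the rule's conditions; no change.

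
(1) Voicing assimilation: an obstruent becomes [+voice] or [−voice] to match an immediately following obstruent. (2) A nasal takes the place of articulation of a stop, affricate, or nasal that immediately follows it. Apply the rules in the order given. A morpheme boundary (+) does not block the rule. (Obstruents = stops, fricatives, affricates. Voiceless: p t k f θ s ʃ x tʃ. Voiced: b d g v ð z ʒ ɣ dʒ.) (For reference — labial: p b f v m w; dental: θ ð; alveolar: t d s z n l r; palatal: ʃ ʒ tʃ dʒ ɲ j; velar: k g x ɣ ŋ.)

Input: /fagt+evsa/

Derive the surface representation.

[fakt+efsa]

Rule 1: /g/ before /t/ (voiceless) → [k]
Rule 1: /v/ before /s/ (voiceless) → [f]
After rule 1: fakt+efsa
Rule 2: no segment meets the rule's conditions; no change.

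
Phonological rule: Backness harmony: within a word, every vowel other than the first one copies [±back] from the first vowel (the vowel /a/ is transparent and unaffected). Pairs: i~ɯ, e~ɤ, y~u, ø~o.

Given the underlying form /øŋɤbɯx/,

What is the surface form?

[øŋebix]

/ɤ/ harmonizes with /ø/ ([-back]) → [e]
/ɯ/ harmonizes with /ø/ ([-back]) → [i]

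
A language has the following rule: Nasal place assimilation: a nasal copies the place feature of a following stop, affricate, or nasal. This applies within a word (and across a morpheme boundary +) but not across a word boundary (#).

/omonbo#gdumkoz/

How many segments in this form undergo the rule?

2

/n/ before /b/ (labial) → [m]
/m/ before /k/ (velar) → [ŋ]
2 segments change.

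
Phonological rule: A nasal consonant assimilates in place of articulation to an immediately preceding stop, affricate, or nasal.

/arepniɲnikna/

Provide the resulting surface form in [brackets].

[arepmiɲɲikŋa]

/n/ after /p/ (labial) → [m]
/n/ after /ɲ/ (palatal) → [ɲ]
/n/ after /k/ (velar) → [ŋ]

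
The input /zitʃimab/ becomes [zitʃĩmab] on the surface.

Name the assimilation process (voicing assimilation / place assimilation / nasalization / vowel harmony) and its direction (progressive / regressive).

nasalization, regressive

/i/→[ĩ].
Each target copies a feature from the following segment, so the direction is regressive.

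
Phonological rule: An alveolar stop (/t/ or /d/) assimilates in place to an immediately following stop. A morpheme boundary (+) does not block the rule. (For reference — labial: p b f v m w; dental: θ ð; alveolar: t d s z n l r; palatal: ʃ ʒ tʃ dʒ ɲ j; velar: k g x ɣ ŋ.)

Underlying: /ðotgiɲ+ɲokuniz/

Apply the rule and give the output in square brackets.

/t/ before /g/ (velar) → [k]

[ðokgiɲ+ɲokuniz]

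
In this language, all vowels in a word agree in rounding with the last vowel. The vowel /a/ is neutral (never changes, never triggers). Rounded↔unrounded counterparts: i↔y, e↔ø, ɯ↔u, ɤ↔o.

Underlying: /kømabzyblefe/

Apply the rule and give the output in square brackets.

/ø/ harmonizes with /e/ ([-round]) → [e]
/y/ harmonizes with /e/ ([-round]) → [i]

[kemabziblefe]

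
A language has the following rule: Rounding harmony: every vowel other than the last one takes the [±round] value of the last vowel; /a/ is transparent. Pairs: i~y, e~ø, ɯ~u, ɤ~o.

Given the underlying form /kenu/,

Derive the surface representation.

/e/ harmonizes with /u/ ([+round]) → [ø]

[kønu]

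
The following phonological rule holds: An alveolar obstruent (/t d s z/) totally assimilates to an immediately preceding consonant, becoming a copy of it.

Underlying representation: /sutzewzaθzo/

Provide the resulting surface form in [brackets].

/z/ after /t/ → [t] (total assimilation)
/z/ after /w/ → [w] (total assimilation)
/z/ after /θ/ → [θ] (total assimilation)

[suttewwaθθo]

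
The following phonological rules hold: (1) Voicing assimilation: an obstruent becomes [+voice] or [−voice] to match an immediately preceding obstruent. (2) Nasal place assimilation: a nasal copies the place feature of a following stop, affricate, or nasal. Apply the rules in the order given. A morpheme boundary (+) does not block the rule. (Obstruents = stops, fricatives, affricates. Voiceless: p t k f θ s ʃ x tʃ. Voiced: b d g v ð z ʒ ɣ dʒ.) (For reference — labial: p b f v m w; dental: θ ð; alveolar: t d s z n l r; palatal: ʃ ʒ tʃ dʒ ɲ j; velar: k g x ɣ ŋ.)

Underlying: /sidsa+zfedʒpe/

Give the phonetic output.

Rule 1: /s/ after /d/ (voiced) → [z]
Rule 1: /f/ after /z/ (voiced) → [v]
Rule 1: /p/ after /dʒ/ (voiced) → [b]
After rule 1: sidza+zvedʒbe
Rule 2: no segment meets the rule's conditions; no change.

[sidza+zvedʒbe]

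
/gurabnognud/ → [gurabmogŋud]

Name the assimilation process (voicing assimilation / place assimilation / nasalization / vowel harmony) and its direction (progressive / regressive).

place assimilation, progressive

/n/→[m] /n/→[ŋ].
Each target copies a feature from the preceding segment, so the direction is progressive.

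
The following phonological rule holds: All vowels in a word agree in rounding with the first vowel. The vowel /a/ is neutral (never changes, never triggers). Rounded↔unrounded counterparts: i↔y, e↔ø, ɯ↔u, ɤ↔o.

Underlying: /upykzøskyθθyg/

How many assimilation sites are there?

No segment meets the rule's conditions.

0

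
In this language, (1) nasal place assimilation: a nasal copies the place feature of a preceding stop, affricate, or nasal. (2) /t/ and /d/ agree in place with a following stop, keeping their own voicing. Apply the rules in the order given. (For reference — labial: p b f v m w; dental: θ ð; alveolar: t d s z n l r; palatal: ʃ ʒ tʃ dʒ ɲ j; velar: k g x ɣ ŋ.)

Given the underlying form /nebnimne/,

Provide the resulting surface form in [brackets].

Rule 1: /n/ after /b/ (labial) → [m]
Rule 1: /n/ after /m/ (labial) → [m]
After rule 1: nebmimme
Rule 2: no segment meets the rule's conditions; no change.

[nebmimme]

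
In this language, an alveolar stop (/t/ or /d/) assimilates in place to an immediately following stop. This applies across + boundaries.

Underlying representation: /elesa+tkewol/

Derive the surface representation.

[elesa+kkewol]

/t/ before /k/ (velar) → [k]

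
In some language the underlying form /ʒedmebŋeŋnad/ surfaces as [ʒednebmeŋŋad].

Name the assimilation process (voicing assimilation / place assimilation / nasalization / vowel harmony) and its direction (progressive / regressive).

/m/→[n] /ŋ/→[m] /n/→[ŋ].
Each target copies a feature from the preceding segment, so the direction is progressive.

place assimilation, progressive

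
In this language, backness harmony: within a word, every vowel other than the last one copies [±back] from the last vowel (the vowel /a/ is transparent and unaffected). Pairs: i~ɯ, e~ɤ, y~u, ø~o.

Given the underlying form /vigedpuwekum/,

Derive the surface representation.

/i/ harmonizes with /u/ ([+back]) → [ɯ]
/e/ harmonizes with /u/ ([+back]) → [ɤ]
/e/ harmonizes with /u/ ([+back]) → [ɤ]

[vɯgɤdpuwɤkum]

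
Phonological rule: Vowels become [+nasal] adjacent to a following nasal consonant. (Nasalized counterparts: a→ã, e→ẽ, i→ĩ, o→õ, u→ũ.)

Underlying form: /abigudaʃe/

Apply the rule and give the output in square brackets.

[abigudaʃe]

no segment meets the rule's conditions; no change.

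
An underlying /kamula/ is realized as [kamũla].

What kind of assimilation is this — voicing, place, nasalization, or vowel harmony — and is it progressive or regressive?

nasalization, progressive

/u/→[ũ].
Each target copies a feature from the preceding segment, so the direction is progressive.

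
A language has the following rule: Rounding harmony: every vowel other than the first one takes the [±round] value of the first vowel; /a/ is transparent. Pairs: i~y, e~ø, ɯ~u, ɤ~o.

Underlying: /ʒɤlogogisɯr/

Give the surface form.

[ʒɤlɤgɤgisɯr]

/o/ harmonizes with /ɤ/ ([-round]) → [ɤ]
/o/ harmonizes with /ɤ/ ([-round]) → [ɤ]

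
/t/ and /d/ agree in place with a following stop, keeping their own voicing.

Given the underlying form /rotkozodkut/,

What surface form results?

[rokkozogkut]

/t/ before /k/ (velar) → [k]
/d/ before /k/ (velar) → [g]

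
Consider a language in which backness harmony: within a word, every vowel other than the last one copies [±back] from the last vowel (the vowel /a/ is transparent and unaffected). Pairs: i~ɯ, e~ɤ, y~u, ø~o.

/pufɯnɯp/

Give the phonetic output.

no segment meets the rule's conditions; no change.

[pufɯnɯp]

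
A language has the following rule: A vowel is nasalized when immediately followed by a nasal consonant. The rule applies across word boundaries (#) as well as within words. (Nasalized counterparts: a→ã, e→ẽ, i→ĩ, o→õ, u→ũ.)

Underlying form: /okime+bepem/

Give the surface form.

/i/ before nasal /m/ → [ĩ]
/e/ before nasal /m/ → [ẽ]

[okĩme+bepẽm]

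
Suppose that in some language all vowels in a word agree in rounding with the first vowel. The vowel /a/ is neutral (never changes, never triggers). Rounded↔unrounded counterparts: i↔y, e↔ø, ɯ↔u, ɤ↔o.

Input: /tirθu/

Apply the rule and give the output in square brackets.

/u/ harmonizes with /i/ ([-round]) → [ɯ]

[tirθɯ]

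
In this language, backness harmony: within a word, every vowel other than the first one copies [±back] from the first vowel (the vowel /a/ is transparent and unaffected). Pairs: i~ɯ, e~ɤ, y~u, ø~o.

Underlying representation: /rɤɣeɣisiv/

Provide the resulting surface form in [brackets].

[rɤɣɤɣɯsɯv]

/e/ harmonizes with /ɤ/ ([+back]) → [ɤ]
/i/ harmonizes with /ɤ/ ([+back]) → [ɯ]
/i/ harmonizes with /ɤ/ ([+back]) → [ɯ]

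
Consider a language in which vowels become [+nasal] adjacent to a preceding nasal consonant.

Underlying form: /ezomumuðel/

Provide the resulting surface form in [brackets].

[ezomũmũðel]

/u/ after nasal /m/ → [ũ]
/u/ after nasal /m/ → [ũ]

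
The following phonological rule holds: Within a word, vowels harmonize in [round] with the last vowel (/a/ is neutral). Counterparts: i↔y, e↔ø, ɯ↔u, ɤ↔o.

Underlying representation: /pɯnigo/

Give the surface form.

[punygo]

/ɯ/ harmonizes with /o/ ([+round]) → [u]
/i/ harmonizes with /o/ ([+round]) → [y]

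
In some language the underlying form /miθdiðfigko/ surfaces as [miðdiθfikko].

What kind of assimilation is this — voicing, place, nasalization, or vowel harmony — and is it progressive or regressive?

/θ/→[ð] /ð/→[θ] /g/→[k].
Each target copies a feature from the following segment, so the direction is regressive.

voicing assimilation, regressive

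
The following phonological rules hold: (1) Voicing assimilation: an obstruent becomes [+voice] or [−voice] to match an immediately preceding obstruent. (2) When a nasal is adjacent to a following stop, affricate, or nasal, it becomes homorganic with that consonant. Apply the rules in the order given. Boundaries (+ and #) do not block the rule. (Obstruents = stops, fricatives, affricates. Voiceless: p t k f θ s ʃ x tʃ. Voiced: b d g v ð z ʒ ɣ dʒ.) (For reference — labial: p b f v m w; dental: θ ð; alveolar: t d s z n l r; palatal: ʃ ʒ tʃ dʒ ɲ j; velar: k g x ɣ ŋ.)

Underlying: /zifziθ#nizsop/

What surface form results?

[zifsiθ#nizzop]

Rule 1: /z/ after /f/ (voiceless) → [s]
Rule 1: /s/ after /z/ (voiced) → [z]
After rule 1: zifsiθ#nizzop
Rule 2: no segment meets the rule's conditions; no change.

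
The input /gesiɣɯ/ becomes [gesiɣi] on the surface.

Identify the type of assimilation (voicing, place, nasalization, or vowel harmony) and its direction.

/ɯ/→[i].
Vowels agree with the first vowel, so the harmony is progressive.

vowel harmony, progressive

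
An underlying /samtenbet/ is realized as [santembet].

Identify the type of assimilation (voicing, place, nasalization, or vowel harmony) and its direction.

place assimilation, regressive

/m/→[n] /n/→[m].
Each target copies a feature from the following segment, so the direction is regressive.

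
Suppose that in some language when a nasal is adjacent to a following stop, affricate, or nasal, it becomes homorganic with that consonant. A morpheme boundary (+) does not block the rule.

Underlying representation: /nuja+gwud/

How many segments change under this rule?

No segment meets the rule's conditions.

0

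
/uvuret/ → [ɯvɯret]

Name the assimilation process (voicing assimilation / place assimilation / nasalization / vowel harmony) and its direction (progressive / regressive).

/u/→[ɯ] /u/→[ɯ].
Vowels agree with the last vowel, so the harmony is regressive.

vowel harmony, regressive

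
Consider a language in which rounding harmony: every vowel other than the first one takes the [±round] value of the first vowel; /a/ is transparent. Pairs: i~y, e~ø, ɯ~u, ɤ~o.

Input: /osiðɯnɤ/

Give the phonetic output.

/i/ harmonizes with /o/ ([+round]) → [y]
/ɯ/ harmonizes with /o/ ([+round]) → [u]
/ɤ/ harmonizes with /o/ ([+round]) → [o]

[osyðuno]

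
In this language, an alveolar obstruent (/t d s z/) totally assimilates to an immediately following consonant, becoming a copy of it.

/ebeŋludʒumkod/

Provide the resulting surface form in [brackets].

[ebeŋludʒumkod]

no segment meets the rule's conditions; no change.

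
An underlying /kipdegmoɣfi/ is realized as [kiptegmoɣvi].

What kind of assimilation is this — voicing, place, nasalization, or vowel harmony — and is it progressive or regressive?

voicing assimilation, progressive

/d/→[t] /f/→[v].
Each target copies a feature from the preceding segment, so the direction is progressive.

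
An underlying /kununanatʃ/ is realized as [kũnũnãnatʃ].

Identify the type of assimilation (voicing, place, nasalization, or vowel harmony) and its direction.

/u/→[ũ] /u/→[ũ] /a/→[ã].
Each target copies a feature from the following segment, so the direction is regressive.

nasalization, regressive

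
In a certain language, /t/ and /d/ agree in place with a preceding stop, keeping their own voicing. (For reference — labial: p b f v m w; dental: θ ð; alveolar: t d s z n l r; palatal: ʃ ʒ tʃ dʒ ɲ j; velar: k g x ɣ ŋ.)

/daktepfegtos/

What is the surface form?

[dakkepfegkos]

/t/ after /k/ (velar) → [k]
/t/ after /g/ (velar) → [k]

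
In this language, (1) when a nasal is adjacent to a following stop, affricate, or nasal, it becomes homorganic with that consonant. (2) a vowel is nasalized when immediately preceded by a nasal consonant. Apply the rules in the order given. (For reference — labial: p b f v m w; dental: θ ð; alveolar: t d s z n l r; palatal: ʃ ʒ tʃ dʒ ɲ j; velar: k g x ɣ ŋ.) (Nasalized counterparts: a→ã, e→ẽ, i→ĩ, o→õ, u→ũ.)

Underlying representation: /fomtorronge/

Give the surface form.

Rule 1: /m/ before /t/ (alveolar) → [n]
Rule 1: /n/ before /g/ (velar) → [ŋ]
After rule 1: fontorroŋge
Rule 2: no segment meets the rule's conditions; no change.

[fontorroŋge]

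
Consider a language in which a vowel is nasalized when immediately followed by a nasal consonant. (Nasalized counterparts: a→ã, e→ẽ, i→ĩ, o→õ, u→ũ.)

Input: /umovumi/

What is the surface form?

/u/ before nasal /m/ → [ũ]
/u/ before nasal /m/ → [ũ]

[ũmovũmi]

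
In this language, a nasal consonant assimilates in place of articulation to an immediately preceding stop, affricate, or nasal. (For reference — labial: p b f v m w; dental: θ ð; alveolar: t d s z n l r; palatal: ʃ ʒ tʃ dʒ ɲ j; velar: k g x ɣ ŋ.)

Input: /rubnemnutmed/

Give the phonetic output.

/n/ after /b/ (labial) → [m]
/n/ after /m/ (labial) → [m]
/m/ after /t/ (alveolar) → [n]

[rubmemmutned]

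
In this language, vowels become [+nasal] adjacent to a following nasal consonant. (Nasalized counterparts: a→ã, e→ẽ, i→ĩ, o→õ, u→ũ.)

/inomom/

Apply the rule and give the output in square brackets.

[ĩnõmõm]

/i/ before nasal /n/ → [ĩ]
/o/ before nasal /m/ → [õ]
/o/ before nasal /m/ → [õ]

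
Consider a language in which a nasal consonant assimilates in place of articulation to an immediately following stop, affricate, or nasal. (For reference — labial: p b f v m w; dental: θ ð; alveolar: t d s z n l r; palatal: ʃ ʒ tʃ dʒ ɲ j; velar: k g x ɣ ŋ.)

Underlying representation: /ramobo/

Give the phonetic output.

[ramobo]

no segment meets the rule's conditions; no change.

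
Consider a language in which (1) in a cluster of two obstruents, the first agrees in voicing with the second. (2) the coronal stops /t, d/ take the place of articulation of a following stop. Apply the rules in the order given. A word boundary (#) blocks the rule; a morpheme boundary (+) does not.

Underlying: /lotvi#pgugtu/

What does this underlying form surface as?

[lodvi#bguktu]

Rule 1: /t/ before /v/ (voiced) → [d]
Rule 1: /p/ before /g/ (voiced) → [b]
Rule 1: /g/ before /t/ (voiceless) → [k]
After rule 1: lodvi#bguktu
Rule 2: no segment meets the rule's conditions; no change.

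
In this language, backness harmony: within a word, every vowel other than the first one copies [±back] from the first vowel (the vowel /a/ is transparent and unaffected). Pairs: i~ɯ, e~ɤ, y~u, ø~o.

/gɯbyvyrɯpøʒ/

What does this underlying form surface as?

[gɯbuvurɯpoʒ]

/y/ harmonizes with /ɯ/ ([+back]) → [u]
/y/ harmonizes with /ɯ/ ([+back]) → [u]
/ø/ harmonizes with /ɯ/ ([+back]) → [o]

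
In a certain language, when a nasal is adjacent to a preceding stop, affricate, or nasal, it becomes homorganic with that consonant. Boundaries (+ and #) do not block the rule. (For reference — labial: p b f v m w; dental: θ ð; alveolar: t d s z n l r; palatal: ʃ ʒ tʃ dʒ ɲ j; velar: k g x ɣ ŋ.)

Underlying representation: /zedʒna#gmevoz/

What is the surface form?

[zedʒɲa#gŋevoz]

/n/ after /dʒ/ (palatal) → [ɲ]
/m/ after /g/ (velar) → [ŋ]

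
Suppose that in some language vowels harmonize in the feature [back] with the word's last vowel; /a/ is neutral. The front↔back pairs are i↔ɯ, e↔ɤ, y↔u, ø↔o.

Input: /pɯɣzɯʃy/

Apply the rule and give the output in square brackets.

/ɯ/ harmonizes with /y/ ([-back]) → [i]
/ɯ/ harmonizes with /y/ ([-back]) → [i]

[piɣziʃy]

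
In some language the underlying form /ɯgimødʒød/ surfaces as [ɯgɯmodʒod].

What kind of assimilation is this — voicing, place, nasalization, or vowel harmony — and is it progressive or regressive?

/i/→[ɯ] /ø/→[o] /ø/→[o].
Vowels agree with the first vowel, so the harmony is progressive.

vowel harmony, progressive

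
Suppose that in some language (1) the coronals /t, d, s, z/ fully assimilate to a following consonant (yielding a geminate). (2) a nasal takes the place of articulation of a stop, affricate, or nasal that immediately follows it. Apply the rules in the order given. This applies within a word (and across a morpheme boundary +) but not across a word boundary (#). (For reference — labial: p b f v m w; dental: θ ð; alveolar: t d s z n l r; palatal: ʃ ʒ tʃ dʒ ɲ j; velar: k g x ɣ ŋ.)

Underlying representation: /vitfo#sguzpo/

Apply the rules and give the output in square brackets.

[viffo#gguppo]

Rule 1: /t/ before /f/ → [f] (total assimilation)
Rule 1: /s/ before /g/ → [g] (total assimilation)
Rule 1: /z/ before /p/ → [p] (total assimilation)
After rule 1: viffo#gguppo
Rule 2: no segment meets the rule's conditions; no change.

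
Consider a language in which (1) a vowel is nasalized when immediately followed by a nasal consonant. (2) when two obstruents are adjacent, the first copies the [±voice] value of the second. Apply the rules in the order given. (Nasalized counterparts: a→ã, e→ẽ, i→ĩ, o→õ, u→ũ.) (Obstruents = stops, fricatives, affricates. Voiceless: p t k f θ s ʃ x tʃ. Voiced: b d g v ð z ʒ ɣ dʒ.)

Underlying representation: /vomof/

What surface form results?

Rule 1: /o/ before nasal /m/ → [õ]
After rule 1: võmof
Rule 2: no segment meets the rule's conditions; no change.

[võmof]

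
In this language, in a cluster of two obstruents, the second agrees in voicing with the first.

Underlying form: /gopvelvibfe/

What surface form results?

[gopfelvibve]

/v/ after /p/ (voiceless) → [f]
/f/ after /b/ (voiced) → [v]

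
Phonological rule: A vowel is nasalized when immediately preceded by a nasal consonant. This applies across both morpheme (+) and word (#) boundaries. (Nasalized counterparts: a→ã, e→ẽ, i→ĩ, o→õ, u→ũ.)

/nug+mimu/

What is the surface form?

/u/ after nasal /n/ → [ũ]
/i/ after nasal /m/ → [ĩ]
/u/ after nasal /m/ → [ũ]

[nũg+mĩmũ]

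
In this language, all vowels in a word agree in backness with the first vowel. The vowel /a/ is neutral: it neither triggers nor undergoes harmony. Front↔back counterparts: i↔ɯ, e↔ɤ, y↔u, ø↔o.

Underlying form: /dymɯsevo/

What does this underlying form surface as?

[dymisevø]

/ɯ/ harmonizes with /y/ ([-back]) → [i]
/o/ harmonizes with /y/ ([-back]) → [ø]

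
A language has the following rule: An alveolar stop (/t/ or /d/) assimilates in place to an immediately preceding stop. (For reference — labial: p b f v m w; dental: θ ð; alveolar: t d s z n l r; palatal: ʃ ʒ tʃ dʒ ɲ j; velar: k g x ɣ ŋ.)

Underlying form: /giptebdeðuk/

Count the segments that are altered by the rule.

/t/ after /p/ (labial) → [p]
/d/ after /b/ (labial) → [b]
2 segments change.

2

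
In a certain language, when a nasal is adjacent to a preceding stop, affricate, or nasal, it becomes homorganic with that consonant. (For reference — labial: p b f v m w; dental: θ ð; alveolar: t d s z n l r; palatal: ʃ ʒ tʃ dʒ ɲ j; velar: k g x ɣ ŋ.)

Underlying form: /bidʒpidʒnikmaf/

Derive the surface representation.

/n/ after /dʒ/ (palatal) → [ɲ]
/m/ after /k/ (velar) → [ŋ]

[bidʒpidʒɲikŋaf]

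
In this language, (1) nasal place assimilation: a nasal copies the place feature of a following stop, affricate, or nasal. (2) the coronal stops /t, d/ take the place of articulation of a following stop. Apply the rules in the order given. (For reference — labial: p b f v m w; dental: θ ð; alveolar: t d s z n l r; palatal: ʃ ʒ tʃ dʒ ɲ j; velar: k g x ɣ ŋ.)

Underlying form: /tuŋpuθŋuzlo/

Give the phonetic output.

Rule 1: /ŋ/ before /p/ (labial) → [m]
After rule 1: tumpuθŋuzlo
Rule 2: no segment meets the rule's conditions; no change.

[tumpuθŋuzlo]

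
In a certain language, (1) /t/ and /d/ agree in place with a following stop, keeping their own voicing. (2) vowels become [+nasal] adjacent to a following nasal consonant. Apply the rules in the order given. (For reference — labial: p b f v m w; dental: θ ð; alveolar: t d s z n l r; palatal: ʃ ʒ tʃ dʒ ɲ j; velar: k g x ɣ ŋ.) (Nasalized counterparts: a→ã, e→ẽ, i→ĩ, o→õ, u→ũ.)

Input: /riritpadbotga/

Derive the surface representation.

[ririppabbokga]

Rule 1: /t/ before /p/ (labial) → [p]
Rule 1: /d/ before /b/ (labial) → [b]
Rule 1: /t/ before /g/ (velar) → [k]
After rule 1: ririppabbokga
Rule 2: no segment meets the rule's conditions; no change.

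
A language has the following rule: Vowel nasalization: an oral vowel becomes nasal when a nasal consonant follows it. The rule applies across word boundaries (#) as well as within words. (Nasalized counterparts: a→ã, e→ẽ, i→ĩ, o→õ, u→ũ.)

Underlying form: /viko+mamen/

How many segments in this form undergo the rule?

/o/ before nasal /m/ → [õ]
/a/ before nasal /m/ → [ã]
/e/ before nasal /n/ → [ẽ]
3 segments change.

3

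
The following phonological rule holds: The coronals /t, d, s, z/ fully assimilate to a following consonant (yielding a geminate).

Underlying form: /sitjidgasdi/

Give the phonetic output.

[sijjiggaddi]

/t/ before /j/ → [j] (total assimilation)
/d/ before /g/ → [g] (total assimilation)
/s/ before /d/ → [d] (total assimilation)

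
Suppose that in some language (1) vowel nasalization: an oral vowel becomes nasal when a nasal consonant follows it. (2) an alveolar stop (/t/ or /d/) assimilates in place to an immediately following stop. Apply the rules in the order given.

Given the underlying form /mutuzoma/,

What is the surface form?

Rule 1: /o/ before nasal /m/ → [õ]
After rule 1: mutuzõma
Rule 2: no segment meets the rule's conditions; no change.

[mutuzõma]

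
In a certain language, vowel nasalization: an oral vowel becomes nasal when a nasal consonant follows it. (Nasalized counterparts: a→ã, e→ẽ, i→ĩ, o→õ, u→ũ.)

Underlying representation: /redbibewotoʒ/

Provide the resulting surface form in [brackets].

[redbibewotoʒ]

no segment meets the rule's conditions; no change.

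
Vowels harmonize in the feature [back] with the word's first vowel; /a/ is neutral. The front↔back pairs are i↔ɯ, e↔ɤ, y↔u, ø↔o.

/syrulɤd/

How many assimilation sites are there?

2

/u/ harmonizes with /y/ ([-back]) → [y]
/ɤ/ harmonizes with /y/ ([-back]) → [e]
2 segments change.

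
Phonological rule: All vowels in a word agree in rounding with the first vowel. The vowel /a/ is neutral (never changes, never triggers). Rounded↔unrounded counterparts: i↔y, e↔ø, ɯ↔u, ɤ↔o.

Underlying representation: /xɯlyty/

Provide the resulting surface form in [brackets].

/y/ harmonizes with /ɯ/ ([-round]) → [i]
/y/ harmonizes with /ɯ/ ([-round]) → [i]

[xɯliti]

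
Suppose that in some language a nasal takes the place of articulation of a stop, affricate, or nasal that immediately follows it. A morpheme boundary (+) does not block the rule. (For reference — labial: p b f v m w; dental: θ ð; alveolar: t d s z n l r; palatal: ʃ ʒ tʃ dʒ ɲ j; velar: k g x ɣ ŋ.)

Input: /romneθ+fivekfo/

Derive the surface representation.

[ronneθ+fivekfo]

/m/ before /n/ (alveolar) → [n]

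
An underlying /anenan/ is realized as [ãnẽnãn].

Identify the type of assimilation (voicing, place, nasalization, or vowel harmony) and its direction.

nasalization, regressive

/a/→[ã] /e/→[ẽ] /a/→[ã].
Each target copies a feature from the following segment, so the direction is regressive.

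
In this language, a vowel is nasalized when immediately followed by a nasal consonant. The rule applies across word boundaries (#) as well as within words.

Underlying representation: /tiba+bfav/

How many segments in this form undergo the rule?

0

No segment meets the rule's conditions.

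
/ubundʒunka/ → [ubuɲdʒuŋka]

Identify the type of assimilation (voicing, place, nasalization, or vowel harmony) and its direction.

/n/→[ɲ] /n/→[ŋ].
Each target copies a feature from the following segment, so the direction is regressive.

place assimilation, regressive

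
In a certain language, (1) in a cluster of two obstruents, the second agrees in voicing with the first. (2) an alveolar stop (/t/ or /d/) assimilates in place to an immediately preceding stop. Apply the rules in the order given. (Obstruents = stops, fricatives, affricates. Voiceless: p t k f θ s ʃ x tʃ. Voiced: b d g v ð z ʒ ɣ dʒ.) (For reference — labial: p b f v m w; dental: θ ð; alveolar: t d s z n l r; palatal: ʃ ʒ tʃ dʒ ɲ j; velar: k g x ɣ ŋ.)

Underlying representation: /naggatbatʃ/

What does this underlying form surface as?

Rule 1: /b/ after /t/ (voiceless) → [p]
After rule 1: naggatpatʃ
Rule 2: no segment meets the rule's conditions; no change.

[naggatpatʃ]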